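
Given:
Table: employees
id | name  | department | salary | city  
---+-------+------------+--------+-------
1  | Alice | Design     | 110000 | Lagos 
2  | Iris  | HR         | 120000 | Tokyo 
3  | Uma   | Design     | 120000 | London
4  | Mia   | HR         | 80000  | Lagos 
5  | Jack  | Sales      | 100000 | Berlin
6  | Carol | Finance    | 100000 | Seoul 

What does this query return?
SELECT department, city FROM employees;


Projecting columns: department, city

6 rows:
Design, Lagos
HR, Tokyo
Design, London
HR, Lagos
Sales, Berlin
Finance, Seoul


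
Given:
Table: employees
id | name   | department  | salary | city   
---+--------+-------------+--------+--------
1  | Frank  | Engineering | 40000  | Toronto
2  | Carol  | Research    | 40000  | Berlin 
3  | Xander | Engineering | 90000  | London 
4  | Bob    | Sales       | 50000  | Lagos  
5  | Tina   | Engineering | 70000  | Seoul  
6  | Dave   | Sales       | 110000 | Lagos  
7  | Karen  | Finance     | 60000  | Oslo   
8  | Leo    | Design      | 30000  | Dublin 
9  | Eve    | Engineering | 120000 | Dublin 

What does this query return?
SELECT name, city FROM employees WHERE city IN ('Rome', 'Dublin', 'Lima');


Filtering: city IN ('Rome', 'Dublin', 'Lima')
Matching: 2 rows

2 rows:
Leo, Dublin
Eve, Dublin


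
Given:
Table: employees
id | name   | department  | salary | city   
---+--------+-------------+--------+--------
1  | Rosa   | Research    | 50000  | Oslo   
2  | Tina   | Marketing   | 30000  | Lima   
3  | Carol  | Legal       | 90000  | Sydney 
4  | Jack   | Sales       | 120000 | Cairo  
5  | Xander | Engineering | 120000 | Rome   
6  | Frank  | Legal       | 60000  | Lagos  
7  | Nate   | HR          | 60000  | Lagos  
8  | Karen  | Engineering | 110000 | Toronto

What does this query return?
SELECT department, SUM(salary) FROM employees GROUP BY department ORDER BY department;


Summing salary within each department:
  Engineering: 120000 + 110000 = 230000
  HR: 60000 = 60000
  Legal: 90000 + 60000 = 150000
  Marketing: 30000 = 30000
  Research: 50000 = 50000
  Sales: 120000 = 120000


6 groups:
Engineering, 230000
HR, 60000
Legal, 150000
Marketing, 30000
Research, 50000
Sales, 120000


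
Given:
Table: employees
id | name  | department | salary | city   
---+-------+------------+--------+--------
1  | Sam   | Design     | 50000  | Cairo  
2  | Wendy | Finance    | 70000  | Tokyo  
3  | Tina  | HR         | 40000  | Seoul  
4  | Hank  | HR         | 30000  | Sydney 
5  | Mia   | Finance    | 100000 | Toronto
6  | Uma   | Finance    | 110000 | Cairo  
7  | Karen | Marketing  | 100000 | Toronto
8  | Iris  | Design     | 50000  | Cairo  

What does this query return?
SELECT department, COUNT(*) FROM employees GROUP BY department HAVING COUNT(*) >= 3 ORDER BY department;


Groups with count >= 3:
  Finance: 3 -> PASS
  Design: 2 -> filtered out
  HR: 2 -> filtered out
  Marketing: 1 -> filtered out


1 groups:
Finance, 3


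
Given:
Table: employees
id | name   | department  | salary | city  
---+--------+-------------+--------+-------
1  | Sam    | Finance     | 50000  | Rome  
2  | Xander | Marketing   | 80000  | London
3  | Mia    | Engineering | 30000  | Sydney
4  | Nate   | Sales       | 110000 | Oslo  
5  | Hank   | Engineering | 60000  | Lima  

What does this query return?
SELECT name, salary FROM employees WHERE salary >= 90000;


Filtering: salary >= 90000
Matching: 1 rows

1 rows:
Nate, 110000


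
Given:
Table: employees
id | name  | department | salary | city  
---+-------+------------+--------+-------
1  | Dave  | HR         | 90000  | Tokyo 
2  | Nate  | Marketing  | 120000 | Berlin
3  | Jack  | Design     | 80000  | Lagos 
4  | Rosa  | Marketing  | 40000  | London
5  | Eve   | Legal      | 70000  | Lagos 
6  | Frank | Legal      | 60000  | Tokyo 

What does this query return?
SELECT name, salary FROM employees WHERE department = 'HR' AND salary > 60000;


Filtering: department = 'HR' AND salary > 60000
Matching: 1 rows

1 rows:
Dave, 90000


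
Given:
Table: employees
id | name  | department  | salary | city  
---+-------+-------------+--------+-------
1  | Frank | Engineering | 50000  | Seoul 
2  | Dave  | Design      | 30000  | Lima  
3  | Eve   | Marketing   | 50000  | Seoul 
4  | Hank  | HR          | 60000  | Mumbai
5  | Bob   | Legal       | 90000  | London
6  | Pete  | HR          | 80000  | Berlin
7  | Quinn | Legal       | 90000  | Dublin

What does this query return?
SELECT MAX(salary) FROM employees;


Salaries: 50000, 30000, 50000, 60000, 90000, 80000, 90000
MAX = 90000

90000


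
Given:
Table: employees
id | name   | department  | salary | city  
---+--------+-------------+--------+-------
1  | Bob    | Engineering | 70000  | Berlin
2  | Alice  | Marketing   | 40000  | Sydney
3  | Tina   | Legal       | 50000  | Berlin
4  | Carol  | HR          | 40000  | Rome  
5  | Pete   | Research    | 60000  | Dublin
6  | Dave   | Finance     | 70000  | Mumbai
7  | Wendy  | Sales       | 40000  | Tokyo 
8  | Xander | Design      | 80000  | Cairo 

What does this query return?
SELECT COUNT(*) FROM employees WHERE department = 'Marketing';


Counting rows where department = 'Marketing'
  Alice -> MATCH


1


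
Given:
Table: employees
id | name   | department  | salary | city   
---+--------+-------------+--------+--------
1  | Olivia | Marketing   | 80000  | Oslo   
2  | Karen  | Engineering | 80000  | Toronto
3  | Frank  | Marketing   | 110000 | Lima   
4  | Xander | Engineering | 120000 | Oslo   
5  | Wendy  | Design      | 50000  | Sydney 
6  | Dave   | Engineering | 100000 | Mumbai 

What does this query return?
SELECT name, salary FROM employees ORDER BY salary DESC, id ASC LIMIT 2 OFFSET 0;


Sort by salary DESC (id ASC tiebreak), then skip 0 and take 2
Rows 1 through 2

2 rows:
Xander, 120000
Frank, 110000


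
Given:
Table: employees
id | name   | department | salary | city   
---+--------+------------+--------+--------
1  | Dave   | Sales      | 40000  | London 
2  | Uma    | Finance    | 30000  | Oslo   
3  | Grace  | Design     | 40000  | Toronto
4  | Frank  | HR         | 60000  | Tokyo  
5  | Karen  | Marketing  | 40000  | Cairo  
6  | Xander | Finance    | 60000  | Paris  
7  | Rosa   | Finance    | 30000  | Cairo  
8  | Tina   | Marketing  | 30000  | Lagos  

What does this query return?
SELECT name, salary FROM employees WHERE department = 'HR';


Filtering: department = 'HR'
Matching rows: 1

1 rows:
Frank, 60000


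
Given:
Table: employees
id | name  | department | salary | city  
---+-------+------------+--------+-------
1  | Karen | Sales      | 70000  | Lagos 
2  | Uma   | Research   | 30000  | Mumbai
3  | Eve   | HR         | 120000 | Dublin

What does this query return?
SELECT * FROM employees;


SELECT * returns all 3 rows with all columns

3 rows:
1, Karen, Sales, 70000, Lagos
2, Uma, Research, 30000, Mumbai
3, Eve, HR, 120000, Dublin


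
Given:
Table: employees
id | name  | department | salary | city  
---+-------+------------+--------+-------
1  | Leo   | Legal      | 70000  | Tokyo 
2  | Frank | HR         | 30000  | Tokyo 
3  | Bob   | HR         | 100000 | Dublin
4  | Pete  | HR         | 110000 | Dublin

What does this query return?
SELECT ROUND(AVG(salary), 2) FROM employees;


SUM(salary) = 310000
COUNT = 4
ROUND(AVG, 2) = ROUND(310000 / 4, 2) = 77500.0

77500.0


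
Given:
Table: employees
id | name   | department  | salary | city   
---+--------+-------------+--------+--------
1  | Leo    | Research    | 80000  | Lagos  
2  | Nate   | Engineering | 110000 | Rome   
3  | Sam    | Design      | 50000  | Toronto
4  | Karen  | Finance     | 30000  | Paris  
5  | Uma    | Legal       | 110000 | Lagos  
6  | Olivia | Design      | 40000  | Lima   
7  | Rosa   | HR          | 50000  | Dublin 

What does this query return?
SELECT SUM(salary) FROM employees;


SUM(salary) = 80000 + 110000 + 50000 + 30000 + 110000 + 40000 + 50000 = 470000

470000


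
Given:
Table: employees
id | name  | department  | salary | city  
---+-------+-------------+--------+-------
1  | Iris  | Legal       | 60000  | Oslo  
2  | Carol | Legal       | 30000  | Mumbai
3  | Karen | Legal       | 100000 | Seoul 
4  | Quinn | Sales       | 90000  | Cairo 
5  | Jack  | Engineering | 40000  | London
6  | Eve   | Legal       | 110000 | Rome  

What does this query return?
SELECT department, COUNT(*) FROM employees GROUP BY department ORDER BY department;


Assigning each row to its department group:
  Iris -> Legal
  Carol -> Legal
  Karen -> Legal
  Quinn -> Sales
  Jack -> Engineering
  Eve -> Legal


3 groups:
Engineering, 1
Legal, 4
Sales, 1


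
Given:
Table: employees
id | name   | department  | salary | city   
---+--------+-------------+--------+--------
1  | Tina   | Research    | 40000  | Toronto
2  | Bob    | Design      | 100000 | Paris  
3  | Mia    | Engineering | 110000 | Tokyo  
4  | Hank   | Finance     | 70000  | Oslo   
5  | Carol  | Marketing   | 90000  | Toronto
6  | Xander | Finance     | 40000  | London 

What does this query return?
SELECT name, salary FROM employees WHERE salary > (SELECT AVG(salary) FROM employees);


Subquery: AVG(salary) = 75000.0
Filtering: salary > 75000.0
  Bob (100000) -> MATCH
  Mia (110000) -> MATCH
  Carol (90000) -> MATCH


3 rows:
Bob, 100000
Mia, 110000
Carol, 90000


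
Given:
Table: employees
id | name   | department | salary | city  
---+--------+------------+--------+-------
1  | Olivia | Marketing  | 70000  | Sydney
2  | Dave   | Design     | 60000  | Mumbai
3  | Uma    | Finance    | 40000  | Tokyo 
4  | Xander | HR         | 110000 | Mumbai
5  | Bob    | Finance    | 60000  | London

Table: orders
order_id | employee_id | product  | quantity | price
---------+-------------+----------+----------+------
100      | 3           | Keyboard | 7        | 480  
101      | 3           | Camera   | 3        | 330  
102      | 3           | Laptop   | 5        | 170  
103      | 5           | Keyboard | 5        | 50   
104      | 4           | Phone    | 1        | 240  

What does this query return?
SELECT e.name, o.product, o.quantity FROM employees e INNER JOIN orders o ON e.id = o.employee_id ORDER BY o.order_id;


Joining employees.id = orders.employee_id:
  employee Uma (id=3) -> order Keyboard
  employee Uma (id=3) -> order Camera
  employee Uma (id=3) -> order Laptop
  employee Bob (id=5) -> order Keyboard
  employee Xander (id=4) -> order Phone


5 rows:
Uma, Keyboard, 7
Uma, Camera, 3
Uma, Laptop, 5
Bob, Keyboard, 5
Xander, Phone, 1


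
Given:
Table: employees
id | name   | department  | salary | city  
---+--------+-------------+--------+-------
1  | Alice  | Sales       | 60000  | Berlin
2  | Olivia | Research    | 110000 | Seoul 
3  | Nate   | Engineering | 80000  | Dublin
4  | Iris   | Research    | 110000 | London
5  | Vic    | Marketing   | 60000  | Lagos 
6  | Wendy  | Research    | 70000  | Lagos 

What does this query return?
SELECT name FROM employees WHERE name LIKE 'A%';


LIKE 'A%' matches names starting with 'A'
Matching: 1

1 rows:
Alice


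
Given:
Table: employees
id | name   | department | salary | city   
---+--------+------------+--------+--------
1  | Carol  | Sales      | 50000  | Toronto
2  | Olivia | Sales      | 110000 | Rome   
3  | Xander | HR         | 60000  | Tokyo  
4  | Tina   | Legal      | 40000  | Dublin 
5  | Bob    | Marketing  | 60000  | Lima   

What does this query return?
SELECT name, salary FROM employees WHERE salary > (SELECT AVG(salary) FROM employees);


Subquery: AVG(salary) = 64000.0
Filtering: salary > 64000.0
  Olivia (110000) -> MATCH


1 rows:
Olivia, 110000


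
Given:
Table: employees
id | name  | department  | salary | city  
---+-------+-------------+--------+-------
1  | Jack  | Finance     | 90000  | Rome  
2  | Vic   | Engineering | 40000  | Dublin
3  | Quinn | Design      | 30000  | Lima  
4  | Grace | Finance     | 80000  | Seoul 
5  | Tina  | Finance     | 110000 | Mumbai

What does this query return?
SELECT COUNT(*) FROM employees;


COUNT(*) counts all rows

5


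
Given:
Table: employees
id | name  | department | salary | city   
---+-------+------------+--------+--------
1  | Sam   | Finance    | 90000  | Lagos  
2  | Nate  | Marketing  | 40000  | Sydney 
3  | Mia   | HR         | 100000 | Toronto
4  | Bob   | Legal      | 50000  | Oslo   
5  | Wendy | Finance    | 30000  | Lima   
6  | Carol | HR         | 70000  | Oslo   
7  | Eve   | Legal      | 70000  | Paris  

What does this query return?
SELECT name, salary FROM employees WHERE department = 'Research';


Filtering: department = 'Research'
Matching rows: 0

Empty result set (0 rows)


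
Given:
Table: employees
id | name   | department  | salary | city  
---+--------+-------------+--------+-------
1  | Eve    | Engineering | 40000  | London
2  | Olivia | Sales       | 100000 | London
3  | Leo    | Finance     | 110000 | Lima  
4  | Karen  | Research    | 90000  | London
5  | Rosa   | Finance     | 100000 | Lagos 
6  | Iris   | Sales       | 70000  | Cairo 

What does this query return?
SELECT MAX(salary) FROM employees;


Salaries: 40000, 100000, 110000, 90000, 100000, 70000
MAX = 110000

110000


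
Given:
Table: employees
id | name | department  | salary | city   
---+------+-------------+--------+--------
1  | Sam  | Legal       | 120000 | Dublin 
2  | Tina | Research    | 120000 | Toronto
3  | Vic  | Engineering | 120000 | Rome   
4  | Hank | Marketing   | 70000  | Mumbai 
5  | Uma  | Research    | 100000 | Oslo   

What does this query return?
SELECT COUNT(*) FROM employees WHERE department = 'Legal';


Counting rows where department = 'Legal'
  Sam -> MATCH


1


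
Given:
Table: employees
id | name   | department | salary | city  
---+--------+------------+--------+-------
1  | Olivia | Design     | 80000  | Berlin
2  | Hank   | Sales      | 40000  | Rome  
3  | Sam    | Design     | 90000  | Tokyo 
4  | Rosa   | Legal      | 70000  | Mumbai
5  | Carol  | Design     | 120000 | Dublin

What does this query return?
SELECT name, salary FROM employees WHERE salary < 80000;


Filtering: salary < 80000
Matching: 2 rows

2 rows:
Hank, 40000
Rosa, 70000


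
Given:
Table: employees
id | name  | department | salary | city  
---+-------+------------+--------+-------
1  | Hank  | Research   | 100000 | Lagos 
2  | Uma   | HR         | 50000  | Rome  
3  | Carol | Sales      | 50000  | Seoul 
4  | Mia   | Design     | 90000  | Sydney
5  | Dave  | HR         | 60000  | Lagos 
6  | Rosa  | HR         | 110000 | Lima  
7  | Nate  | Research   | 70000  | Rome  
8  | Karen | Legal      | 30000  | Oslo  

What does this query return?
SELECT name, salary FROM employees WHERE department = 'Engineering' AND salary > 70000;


Filtering: department = 'Engineering' AND salary > 70000
Matching: 0 rows

Empty result set (0 rows)


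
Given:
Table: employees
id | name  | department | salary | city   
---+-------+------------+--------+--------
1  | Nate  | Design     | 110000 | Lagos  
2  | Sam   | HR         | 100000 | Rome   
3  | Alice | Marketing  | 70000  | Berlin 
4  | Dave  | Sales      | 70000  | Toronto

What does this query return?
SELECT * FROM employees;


SELECT * returns all 4 rows with all columns

4 rows:
1, Nate, Design, 110000, Lagos
2, Sam, HR, 100000, Rome
3, Alice, Marketing, 70000, Berlin
4, Dave, Sales, 70000, Toronto


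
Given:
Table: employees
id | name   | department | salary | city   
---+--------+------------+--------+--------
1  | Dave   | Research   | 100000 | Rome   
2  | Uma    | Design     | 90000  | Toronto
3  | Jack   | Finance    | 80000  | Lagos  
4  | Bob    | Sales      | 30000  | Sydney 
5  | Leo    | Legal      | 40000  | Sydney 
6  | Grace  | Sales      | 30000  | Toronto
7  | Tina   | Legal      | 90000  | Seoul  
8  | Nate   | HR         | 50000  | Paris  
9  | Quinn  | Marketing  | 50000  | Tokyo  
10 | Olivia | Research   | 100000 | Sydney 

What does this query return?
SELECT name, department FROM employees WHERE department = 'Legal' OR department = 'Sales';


Filtering: department = 'Legal' OR 'Sales'
Matching: 4 rows

4 rows:
Bob, Sales
Leo, Legal
Grace, Sales
Tina, Legal


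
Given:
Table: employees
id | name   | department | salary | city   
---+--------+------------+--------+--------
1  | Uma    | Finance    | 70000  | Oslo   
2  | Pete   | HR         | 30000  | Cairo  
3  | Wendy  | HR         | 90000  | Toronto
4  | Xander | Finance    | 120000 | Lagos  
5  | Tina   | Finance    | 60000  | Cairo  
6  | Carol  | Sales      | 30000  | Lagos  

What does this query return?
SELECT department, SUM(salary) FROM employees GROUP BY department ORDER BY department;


Summing salary within each department:
  Finance: 70000 + 120000 + 60000 = 250000
  HR: 30000 + 90000 = 120000
  Sales: 30000 = 30000


3 groups:
Finance, 250000
HR, 120000
Sales, 30000


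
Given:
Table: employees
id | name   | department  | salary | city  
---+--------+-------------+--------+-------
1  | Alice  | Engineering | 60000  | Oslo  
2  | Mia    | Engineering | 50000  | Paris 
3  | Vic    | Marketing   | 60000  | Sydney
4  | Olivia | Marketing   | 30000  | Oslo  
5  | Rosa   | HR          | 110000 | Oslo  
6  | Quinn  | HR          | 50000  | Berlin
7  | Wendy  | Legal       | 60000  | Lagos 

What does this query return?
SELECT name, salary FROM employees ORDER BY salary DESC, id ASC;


Sorting by salary DESC, then id ASC for ties

7 rows:
Rosa, 110000
Alice, 60000
Vic, 60000
Wendy, 60000
Mia, 50000
Quinn, 50000
Olivia, 30000


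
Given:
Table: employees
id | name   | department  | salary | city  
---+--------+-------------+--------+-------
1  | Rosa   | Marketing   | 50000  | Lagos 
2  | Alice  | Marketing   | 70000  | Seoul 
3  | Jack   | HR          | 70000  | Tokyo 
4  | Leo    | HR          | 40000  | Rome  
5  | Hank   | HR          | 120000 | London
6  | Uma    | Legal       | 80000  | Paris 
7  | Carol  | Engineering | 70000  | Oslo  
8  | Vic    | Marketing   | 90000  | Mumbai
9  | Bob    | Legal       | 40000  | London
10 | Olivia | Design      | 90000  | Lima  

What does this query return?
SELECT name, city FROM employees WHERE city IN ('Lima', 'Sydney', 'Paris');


Filtering: city IN ('Lima', 'Sydney', 'Paris')
Matching: 2 rows

2 rows:
Uma, Paris
Olivia, Lima


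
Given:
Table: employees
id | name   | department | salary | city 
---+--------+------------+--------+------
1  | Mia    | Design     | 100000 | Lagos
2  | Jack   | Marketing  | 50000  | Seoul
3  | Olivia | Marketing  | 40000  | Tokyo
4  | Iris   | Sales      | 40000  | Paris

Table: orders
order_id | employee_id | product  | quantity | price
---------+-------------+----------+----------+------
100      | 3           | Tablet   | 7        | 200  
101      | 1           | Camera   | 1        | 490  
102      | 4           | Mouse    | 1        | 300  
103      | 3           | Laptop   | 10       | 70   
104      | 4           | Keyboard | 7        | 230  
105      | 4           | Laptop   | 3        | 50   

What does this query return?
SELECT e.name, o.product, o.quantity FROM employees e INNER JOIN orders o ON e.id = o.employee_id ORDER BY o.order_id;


Joining employees.id = orders.employee_id:
  employee Olivia (id=3) -> order Tablet
  employee Mia (id=1) -> order Camera
  employee Iris (id=4) -> order Mouse
  employee Olivia (id=3) -> order Laptop
  employee Iris (id=4) -> order Keyboard
  employee Iris (id=4) -> order Laptop


6 rows:
Olivia, Tablet, 7
Mia, Camera, 1
Iris, Mouse, 1
Olivia, Laptop, 10
Iris, Keyboard, 7
Iris, Laptop, 3


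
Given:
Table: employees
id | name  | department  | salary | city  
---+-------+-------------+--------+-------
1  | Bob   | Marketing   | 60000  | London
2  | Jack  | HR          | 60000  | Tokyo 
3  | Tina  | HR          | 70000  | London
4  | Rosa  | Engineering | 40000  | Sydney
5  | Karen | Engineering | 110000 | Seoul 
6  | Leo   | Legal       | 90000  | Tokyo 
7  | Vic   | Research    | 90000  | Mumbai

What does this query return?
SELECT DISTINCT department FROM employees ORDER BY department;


All 'department' values (row order): Marketing, HR, HR, Engineering, Engineering, Legal, Research
Removing duplicates leaves 5 unique value(s).

5 values:
Engineering
HR
Legal
Marketing
Research


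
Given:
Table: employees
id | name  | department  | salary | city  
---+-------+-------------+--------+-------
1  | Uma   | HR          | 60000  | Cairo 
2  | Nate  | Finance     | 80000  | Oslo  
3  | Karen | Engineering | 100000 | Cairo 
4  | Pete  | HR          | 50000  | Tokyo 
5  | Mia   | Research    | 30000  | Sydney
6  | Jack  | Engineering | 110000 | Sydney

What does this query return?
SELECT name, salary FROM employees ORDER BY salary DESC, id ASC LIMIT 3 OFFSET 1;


Sort by salary DESC (id ASC tiebreak), then skip 1 and take 3
Rows 2 through 4

3 rows:
Karen, 100000
Nate, 80000
Uma, 60000


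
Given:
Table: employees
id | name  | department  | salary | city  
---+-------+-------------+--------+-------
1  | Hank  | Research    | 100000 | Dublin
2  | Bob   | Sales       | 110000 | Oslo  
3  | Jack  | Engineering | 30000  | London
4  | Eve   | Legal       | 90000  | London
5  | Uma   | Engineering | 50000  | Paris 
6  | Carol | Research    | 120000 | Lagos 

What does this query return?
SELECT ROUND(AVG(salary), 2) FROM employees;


SUM(salary) = 500000
COUNT = 6
ROUND(AVG, 2) = ROUND(500000 / 6, 2) = 83333.33

83333.33


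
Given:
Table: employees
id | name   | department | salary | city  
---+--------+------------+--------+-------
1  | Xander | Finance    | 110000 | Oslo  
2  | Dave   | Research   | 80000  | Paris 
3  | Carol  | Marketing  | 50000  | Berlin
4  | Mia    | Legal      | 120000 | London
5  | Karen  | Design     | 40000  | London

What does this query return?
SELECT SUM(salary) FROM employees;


SUM(salary) = 110000 + 80000 + 50000 + 120000 + 40000 = 400000

400000


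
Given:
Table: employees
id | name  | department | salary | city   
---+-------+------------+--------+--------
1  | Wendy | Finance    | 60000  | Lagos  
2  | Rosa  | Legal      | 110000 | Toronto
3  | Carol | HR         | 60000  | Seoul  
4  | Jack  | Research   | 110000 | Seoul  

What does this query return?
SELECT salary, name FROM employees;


Projecting columns: salary, name

4 rows:
60000, Wendy
110000, Rosa
60000, Carol
110000, Jack


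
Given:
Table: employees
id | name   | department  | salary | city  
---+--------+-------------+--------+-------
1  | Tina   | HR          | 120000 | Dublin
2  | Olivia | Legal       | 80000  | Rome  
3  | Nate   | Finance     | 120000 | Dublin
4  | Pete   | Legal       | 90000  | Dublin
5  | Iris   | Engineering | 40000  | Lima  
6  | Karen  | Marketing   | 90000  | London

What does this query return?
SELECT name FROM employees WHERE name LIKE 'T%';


LIKE 'T%' matches names starting with 'T'
Matching: 1

1 rows:
Tina


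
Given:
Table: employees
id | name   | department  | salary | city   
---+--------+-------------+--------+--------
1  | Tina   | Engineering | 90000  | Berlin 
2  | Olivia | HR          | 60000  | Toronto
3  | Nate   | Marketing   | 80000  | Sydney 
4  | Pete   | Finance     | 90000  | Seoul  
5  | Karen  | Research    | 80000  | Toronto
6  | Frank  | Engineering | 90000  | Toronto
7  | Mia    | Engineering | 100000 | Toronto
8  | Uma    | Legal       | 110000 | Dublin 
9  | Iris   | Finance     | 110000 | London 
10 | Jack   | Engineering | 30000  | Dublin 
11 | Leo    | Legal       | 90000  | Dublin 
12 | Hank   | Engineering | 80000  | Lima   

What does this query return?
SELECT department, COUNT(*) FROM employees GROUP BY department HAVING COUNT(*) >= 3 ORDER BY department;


Groups with count >= 3:
  Engineering: 5 -> PASS
  Finance: 2 -> filtered out
  HR: 1 -> filtered out
  Legal: 2 -> filtered out
  Marketing: 1 -> filtered out
  Research: 1 -> filtered out


1 groups:
Engineering, 5


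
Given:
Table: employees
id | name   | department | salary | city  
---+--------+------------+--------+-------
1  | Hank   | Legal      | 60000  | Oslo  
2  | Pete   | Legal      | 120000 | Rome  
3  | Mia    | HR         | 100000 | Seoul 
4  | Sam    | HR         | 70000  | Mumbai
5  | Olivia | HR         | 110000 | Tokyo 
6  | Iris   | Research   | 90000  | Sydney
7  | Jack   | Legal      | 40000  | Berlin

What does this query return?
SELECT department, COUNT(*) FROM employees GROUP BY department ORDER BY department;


Assigning each row to its department group:
  Hank -> Legal
  Pete -> Legal
  Mia -> HR
  Sam -> HR
  Olivia -> HR
  Iris -> Research
  Jack -> Legal


3 groups:
HR, 3
Legal, 3
Research, 1


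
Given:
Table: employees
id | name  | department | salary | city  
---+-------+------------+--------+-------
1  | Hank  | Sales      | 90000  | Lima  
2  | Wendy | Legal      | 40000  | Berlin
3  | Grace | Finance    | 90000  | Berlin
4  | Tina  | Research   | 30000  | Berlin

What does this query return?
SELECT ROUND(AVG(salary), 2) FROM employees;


SUM(salary) = 250000
COUNT = 4
ROUND(AVG, 2) = ROUND(250000 / 4, 2) = 62500.0

62500.0


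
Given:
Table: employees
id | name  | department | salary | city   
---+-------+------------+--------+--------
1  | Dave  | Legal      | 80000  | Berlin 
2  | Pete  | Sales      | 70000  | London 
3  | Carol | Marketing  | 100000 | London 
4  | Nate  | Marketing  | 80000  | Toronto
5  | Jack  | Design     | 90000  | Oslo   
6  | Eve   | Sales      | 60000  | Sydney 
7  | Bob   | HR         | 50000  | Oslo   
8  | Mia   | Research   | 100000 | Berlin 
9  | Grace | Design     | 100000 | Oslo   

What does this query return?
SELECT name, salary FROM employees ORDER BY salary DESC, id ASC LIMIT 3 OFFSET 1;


Sort by salary DESC (id ASC tiebreak), then skip 1 and take 3
Rows 2 through 4

3 rows:
Mia, 100000
Grace, 100000
Jack, 90000


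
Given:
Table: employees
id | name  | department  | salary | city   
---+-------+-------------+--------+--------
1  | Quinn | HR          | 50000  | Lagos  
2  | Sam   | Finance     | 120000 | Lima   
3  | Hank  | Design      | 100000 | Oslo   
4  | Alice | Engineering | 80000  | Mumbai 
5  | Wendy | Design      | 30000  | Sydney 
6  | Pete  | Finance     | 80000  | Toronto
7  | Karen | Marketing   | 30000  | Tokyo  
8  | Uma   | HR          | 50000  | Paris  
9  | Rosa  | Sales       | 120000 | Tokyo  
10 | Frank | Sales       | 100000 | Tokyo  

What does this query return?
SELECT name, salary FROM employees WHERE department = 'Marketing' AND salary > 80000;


Filtering: department = 'Marketing' AND salary > 80000
Matching: 0 rows

Empty result set (0 rows)


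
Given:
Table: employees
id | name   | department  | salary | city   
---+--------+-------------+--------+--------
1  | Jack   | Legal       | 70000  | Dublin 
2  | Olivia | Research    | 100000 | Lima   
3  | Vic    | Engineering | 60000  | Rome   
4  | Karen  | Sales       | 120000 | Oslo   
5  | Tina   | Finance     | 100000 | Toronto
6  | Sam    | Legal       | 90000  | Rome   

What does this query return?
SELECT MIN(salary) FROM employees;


Salaries: 70000, 100000, 60000, 120000, 100000, 90000
MIN = 60000

60000


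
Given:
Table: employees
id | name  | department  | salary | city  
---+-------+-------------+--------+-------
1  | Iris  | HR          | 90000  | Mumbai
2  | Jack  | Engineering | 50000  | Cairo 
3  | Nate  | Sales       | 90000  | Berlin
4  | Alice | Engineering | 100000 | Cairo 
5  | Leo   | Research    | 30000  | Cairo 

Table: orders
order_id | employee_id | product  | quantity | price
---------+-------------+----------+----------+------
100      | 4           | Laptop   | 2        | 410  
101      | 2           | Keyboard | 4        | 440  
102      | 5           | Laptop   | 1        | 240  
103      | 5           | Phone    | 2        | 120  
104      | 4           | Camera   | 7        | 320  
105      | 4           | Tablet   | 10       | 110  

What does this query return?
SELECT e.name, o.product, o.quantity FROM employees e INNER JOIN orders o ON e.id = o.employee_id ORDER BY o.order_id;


Joining employees.id = orders.employee_id:
  employee Alice (id=4) -> order Laptop
  employee Jack (id=2) -> order Keyboard
  employee Leo (id=5) -> order Laptop
  employee Leo (id=5) -> order Phone
  employee Alice (id=4) -> order Camera
  employee Alice (id=4) -> order Tablet


6 rows:
Alice, Laptop, 2
Jack, Keyboard, 4
Leo, Laptop, 1
Leo, Phone, 2
Alice, Camera, 7
Alice, Tablet, 10


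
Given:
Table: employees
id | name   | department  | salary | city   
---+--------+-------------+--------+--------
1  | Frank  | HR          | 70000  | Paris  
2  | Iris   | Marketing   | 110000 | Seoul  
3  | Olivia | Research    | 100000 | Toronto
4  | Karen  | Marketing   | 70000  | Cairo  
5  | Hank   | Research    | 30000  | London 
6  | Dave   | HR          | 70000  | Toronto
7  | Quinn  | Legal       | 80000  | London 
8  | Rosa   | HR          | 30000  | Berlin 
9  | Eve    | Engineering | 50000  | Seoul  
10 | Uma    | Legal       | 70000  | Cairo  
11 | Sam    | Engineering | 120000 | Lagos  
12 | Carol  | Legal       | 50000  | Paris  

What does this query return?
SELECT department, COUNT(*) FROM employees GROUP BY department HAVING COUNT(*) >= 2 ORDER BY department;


Groups with count >= 2:
  Engineering: 2 -> PASS
  HR: 3 -> PASS
  Legal: 3 -> PASS
  Marketing: 2 -> PASS
  Research: 2 -> PASS


5 groups:
Engineering, 2
HR, 3
Legal, 3
Marketing, 2
Research, 2


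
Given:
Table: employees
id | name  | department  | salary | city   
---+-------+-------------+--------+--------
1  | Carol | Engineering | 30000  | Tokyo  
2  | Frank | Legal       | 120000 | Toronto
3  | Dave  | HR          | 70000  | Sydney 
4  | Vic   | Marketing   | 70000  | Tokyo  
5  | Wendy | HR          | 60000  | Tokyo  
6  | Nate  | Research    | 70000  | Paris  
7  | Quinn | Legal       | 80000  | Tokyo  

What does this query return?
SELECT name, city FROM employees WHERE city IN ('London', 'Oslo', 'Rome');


Filtering: city IN ('London', 'Oslo', 'Rome')
Matching: 0 rows

Empty result set (0 rows)


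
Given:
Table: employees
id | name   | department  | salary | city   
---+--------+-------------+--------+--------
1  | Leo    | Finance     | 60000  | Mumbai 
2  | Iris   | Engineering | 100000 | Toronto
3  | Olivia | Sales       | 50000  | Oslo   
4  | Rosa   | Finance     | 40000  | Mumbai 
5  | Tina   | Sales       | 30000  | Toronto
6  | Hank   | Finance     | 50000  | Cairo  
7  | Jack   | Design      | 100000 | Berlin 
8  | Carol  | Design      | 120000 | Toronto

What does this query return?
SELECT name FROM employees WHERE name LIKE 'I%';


LIKE 'I%' matches names starting with 'I'
Matching: 1

1 rows:
Iris


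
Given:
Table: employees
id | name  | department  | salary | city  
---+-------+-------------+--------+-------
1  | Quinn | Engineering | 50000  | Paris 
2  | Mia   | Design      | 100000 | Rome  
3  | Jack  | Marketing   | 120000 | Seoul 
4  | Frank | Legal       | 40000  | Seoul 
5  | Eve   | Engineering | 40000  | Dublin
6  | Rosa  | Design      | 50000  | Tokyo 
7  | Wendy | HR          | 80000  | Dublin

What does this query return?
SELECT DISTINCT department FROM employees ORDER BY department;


All 'department' values (row order): Engineering, Design, Marketing, Legal, Engineering, Design, HR
Removing duplicates leaves 5 unique value(s).

5 values:
Design
Engineering
HR
Legal
Marketing


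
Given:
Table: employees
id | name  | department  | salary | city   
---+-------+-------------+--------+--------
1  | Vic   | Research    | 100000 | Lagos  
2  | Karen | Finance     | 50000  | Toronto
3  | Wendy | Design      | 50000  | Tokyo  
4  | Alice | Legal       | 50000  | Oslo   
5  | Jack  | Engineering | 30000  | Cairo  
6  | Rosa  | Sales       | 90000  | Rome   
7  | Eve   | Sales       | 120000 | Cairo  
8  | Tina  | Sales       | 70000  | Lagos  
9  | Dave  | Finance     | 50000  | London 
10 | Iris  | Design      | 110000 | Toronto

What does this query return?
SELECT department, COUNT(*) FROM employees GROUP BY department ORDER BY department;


Assigning each row to its department group:
  Vic -> Research
  Karen -> Finance
  Wendy -> Design
  Alice -> Legal
  Jack -> Engineering
  Rosa -> Sales
  Eve -> Sales
  Tina -> Sales
  Dave -> Finance
  Iris -> Design


6 groups:
Design, 2
Engineering, 1
Finance, 2
Legal, 1
Research, 1
Sales, 3


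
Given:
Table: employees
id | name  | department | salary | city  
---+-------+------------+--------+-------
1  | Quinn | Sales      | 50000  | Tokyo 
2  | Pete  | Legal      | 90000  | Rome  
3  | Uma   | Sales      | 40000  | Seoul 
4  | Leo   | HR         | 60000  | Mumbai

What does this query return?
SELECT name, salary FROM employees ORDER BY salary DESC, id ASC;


Sorting by salary DESC, then id ASC for ties

4 rows:
Pete, 90000
Leo, 60000
Quinn, 50000
Uma, 40000


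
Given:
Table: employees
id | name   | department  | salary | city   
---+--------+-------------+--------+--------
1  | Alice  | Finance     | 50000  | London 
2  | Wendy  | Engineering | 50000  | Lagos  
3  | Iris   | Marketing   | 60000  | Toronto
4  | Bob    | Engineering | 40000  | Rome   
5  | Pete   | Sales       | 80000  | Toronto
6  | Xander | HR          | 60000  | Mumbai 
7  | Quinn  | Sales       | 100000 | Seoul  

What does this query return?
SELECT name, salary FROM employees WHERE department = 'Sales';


Filtering: department = 'Sales'
Matching rows: 2

2 rows:
Pete, 80000
Quinn, 100000


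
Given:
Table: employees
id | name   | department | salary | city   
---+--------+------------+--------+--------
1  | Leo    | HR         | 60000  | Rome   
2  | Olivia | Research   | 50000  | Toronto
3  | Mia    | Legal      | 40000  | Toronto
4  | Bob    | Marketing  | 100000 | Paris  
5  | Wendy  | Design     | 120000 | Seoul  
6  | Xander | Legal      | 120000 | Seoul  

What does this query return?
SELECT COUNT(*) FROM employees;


COUNT(*) counts all rows

6


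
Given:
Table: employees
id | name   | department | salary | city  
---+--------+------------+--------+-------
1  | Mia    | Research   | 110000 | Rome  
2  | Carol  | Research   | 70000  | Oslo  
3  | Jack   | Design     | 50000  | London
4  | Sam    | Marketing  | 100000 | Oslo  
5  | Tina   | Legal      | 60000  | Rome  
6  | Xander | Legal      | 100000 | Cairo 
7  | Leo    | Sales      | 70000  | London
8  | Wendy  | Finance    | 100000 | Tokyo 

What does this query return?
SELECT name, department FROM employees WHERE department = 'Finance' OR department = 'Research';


Filtering: department = 'Finance' OR 'Research'
Matching: 3 rows

3 rows:
Mia, Research
Carol, Research
Wendy, Finance


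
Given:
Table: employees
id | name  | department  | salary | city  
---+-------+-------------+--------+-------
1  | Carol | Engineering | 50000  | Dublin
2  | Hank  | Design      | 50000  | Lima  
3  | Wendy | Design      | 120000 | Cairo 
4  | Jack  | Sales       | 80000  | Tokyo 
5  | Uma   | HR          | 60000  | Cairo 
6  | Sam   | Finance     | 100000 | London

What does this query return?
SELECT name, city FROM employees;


Projecting columns: name, city

6 rows:
Carol, Dublin
Hank, Lima
Wendy, Cairo
Jack, Tokyo
Uma, Cairo
Sam, London


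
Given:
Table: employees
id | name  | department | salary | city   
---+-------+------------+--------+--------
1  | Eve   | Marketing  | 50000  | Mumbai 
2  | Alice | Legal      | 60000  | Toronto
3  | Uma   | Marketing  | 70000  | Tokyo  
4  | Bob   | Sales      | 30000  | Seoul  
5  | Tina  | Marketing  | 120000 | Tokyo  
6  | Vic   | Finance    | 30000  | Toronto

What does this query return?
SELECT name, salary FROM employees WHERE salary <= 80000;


Filtering: salary <= 80000
Matching: 5 rows

5 rows:
Eve, 50000
Alice, 60000
Uma, 70000
Bob, 30000
Vic, 30000


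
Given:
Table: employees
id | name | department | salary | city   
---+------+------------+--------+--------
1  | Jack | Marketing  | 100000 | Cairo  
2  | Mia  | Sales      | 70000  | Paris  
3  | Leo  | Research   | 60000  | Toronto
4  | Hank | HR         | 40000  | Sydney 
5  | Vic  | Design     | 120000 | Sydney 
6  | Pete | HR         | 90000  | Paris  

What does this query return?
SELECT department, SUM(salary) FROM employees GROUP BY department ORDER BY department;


Summing salary within each department:
  Design: 120000 = 120000
  HR: 40000 + 90000 = 130000
  Marketing: 100000 = 100000
  Research: 60000 = 60000
  Sales: 70000 = 70000


5 groups:
Design, 120000
HR, 130000
Marketing, 100000
Research, 60000
Sales, 70000


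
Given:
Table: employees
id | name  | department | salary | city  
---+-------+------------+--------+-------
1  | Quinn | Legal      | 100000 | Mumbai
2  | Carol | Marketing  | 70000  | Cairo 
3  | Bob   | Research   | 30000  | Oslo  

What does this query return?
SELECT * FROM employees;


SELECT * returns all 3 rows with all columns

3 rows:
1, Quinn, Legal, 100000, Mumbai
2, Carol, Marketing, 70000, Cairo
3, Bob, Research, 30000, Oslo


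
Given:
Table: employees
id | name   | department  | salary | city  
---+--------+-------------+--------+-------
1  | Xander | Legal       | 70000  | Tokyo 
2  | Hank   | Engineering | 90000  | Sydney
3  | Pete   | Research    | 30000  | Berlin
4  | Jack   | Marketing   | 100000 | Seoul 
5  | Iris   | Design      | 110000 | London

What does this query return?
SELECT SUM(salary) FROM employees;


SUM(salary) = 70000 + 90000 + 30000 + 100000 + 110000 = 400000

400000


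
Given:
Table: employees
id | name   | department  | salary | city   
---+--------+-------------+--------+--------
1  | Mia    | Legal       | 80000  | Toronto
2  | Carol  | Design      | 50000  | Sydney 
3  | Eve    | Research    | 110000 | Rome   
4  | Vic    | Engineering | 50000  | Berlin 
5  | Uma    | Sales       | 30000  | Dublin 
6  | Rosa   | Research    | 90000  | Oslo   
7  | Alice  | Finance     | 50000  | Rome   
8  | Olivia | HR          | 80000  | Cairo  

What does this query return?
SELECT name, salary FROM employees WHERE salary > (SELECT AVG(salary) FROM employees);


Subquery: AVG(salary) = 67500.0
Filtering: salary > 67500.0
  Mia (80000) -> MATCH
  Eve (110000) -> MATCH
  Rosa (90000) -> MATCH
  Olivia (80000) -> MATCH


4 rows:
Mia, 80000
Eve, 110000
Rosa, 90000
Olivia, 80000


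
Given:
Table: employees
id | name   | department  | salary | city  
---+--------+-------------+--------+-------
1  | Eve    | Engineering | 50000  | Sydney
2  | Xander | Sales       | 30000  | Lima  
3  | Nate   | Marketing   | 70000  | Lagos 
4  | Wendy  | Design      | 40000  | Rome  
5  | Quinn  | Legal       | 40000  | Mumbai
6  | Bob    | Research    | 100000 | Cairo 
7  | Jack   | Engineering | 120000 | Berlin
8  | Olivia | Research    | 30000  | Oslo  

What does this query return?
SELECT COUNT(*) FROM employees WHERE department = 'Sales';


Counting rows where department = 'Sales'
  Xander -> MATCH


1


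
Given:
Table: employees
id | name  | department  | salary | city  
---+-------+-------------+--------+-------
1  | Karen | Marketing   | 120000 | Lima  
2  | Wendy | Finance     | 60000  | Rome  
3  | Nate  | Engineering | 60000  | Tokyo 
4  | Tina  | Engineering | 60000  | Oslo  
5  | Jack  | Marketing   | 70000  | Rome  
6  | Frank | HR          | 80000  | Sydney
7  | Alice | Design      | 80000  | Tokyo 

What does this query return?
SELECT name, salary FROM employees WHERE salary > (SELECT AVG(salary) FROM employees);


Subquery: AVG(salary) = 75714.29
Filtering: salary > 75714.29
  Karen (120000) -> MATCH
  Frank (80000) -> MATCH
  Alice (80000) -> MATCH


3 rows:
Karen, 120000
Frank, 80000
Alice, 80000


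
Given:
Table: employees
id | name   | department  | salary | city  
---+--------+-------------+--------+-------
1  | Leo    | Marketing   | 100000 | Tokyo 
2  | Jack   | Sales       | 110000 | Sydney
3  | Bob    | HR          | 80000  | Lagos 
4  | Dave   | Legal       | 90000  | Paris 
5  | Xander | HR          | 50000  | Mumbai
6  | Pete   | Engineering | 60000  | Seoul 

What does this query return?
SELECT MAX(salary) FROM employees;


Salaries: 100000, 110000, 80000, 90000, 50000, 60000
MAX = 110000

110000


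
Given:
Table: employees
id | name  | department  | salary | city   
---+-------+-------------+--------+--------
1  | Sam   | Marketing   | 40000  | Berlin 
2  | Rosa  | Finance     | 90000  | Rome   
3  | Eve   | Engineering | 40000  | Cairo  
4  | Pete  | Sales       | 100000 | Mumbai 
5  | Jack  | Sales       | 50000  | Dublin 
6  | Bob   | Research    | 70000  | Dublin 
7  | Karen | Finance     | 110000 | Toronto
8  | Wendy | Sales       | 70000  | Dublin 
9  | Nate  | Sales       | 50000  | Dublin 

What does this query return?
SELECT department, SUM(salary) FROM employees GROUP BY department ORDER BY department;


Summing salary within each department:
  Engineering: 40000 = 40000
  Finance: 90000 + 110000 = 200000
  Marketing: 40000 = 40000
  Research: 70000 = 70000
  Sales: 100000 + 50000 + 70000 + 50000 = 270000


5 groups:
Engineering, 40000
Finance, 200000
Marketing, 40000
Research, 70000
Sales, 270000
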